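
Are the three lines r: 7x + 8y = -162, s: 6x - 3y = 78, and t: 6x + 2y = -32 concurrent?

Intersecting r and s: solving the 2×2 system gives (x, y) = (2, -22).
Substitute into t: (6)(2) + (2)(-22) = -32.
This equals -32, so (2, -22) lies on all three lines and they are concurrent.

Yes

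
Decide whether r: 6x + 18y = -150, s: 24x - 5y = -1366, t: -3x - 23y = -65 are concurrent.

Intersecting r and s: solving the 2×2 system gives (x, y) = (-4223/77, 766/77).
Substitute into t: (-3)(-4223/77) + (-23)(766/77) = -707/11.
But t requires -65 ≠ -707/11, so the three lines have no common point.

No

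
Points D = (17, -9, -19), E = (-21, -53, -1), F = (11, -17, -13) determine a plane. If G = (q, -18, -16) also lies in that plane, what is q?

Coplanarity requires DE · (DF × DG) = 0.
DE = (-38, -44, 18), DF = (-6, -8, 6); the triple product is linear in q with coefficient -120 and constant term 1080.
Setting it to zero: q = 9.

9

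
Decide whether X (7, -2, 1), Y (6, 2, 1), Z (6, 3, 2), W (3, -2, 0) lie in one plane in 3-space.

No

The four points are coplanar iff the 3×3 determinant with rows XY, XZ, XW is zero.
Rows: (-1, 4, 0), (-1, 5, 1), (-4, 0, -1).
Expanding along the first row: (-1)(-5) − (4)(5) + (0)(20) = -15.
Nonzero ⇒ not coplanar.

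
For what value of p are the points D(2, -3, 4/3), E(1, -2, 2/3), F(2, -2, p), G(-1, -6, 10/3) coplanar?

Normal to plane DEG: n = (0, 4, 6); plane equation n·P = -4.
Requiring n·F = -4: (6)p + (-8) = -4.
So p = 2/3.

2/3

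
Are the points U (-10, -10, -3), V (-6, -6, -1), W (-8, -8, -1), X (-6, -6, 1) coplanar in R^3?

Yes

With U as base: UV = (4, 4, 2), UW = (2, 2, 2), UX = (4, 4, 4).
UW × UX = (0, 0, 0).
UV · (UW × UX) = 0.
The scalar triple product vanishes, so the four points are coplanar.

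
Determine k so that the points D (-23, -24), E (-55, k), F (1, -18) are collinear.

Collinearity: (E − D) must be parallel to (F − D) = (24, 6).
Cross-multiplying the components: (k − (-24))·(24) = (-32)·(6).
Solving gives k = -32.

-32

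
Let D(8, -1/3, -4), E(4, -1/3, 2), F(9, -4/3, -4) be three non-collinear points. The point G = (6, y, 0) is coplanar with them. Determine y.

A normal to the plane is n = DE × DF = (6, 6, 4).
G lies in the plane iff n · DG = 0.
This gives (6)y + (6) = 0, so y = -1.

-1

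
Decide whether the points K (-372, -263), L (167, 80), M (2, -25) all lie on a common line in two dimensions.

Yes

KL = (539, 343), KM = (374, 238).
Checking proportionality: KM = 34/49·KL, so the vectors are parallel and the points are collinear.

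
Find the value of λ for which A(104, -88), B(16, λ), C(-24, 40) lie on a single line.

The three points are collinear iff det[AB; AC] = 0.
This determinant is linear in λ: (128)λ + (0) = 0, so λ = 0.

0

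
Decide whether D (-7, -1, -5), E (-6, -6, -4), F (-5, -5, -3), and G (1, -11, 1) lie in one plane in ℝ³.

No

The four points are coplanar iff the 3×3 determinant with rows DE, DF, DG is zero.
Rows: (1, -5, 1), (2, -4, 2), (8, -10, 6).
Expanding along the first row: (1)(-4) − (-5)(-4) + (1)(12) = -12.
Nonzero ⇒ not coplanar.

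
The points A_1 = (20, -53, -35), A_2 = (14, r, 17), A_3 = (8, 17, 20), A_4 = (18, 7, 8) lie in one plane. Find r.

17

Normal to plane A_1A_3A_4: n = (-290, 406, -580); plane equation n·P = -7018.
Requiring n·A_2 = -7018: (406)r + (-13920) = -7018.
So r = 17.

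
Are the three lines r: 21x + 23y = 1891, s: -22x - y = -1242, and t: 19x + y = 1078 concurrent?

No

The three lines meet at one point iff the augmented coefficient matrix [aᵢ bᵢ cᵢ] has rank < 3, i.e. its determinant vanishes.
Here the determinant is 485.
Nonzero, so no common point exists.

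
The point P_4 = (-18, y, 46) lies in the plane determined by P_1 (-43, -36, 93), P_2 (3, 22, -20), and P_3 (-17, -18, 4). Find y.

4

A normal to the plane is n = P_1P_2 × P_1P_3 = (-3128, 1156, -680).
P_4 lies in the plane iff n · P_1P_4 = 0.
This gives (1156)y + (-4624) = 0, so y = 4.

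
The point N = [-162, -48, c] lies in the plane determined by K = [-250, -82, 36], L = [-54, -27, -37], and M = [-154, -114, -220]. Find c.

A normal to the plane is n = KL × KM = (-16416, 43168, -11552).
N lies in the plane iff n · KN = 0.
This gives (-11552)c + (438976) = 0, so c = 38.

38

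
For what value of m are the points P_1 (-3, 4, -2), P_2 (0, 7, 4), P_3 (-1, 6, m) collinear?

2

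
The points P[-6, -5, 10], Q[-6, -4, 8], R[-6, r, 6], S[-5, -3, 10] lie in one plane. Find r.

Coplanarity ⇔ det[PQ; PR; PS] = 0.
Expanding, this is linear in r: (2)r + (6) = 0.
So r = -3.

-3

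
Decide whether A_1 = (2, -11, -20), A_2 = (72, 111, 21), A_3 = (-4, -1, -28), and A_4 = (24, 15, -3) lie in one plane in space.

No

The four points are coplanar iff the 3×3 determinant with rows A_1A_2, A_1A_3, A_1A_4 is zero.
Rows: (70, 122, 41), (-6, 10, -8), (22, 26, 17).
Expanding along the first row: (70)(378) − (122)(74) + (41)(-376) = 2016.
Nonzero ⇒ not coplanar.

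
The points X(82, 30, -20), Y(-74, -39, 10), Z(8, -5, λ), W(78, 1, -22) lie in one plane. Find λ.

Coplanarity ⇔ det[XY; XZ; XW] = 0.
Expanding, this is linear in λ: (-4248)λ + (-25488) = 0.
So λ = -6.

-6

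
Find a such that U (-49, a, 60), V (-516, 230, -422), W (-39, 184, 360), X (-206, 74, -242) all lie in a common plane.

Coplanarity ⇔ det[UV; UW; UX] = 0.
Expanding, this is linear in a: (-156560)a + (11898560) = 0.
So a = 76.

76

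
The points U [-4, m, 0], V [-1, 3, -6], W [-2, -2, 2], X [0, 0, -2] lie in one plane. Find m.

0

Coplanarity ⇔ det[UV; UW; UX] = 0.
Expanding, this is linear in m: (-12)m + (0) = 0.
So m = 0.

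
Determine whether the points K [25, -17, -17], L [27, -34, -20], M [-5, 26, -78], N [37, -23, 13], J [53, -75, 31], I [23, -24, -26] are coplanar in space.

Yes

The plane through K, L, M has normal n = KL × KM = (1166, 212, -424) and equation n·P = 32754.
Checking the remaining points: n·N = 32754, n·J = 32754, n·I = 32754.
All equal 32754, so all 6 points lie in one plane.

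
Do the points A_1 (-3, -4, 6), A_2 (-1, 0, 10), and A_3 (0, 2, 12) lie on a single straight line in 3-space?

Yes

A_1A_2 = (2, 4, 4), A_1A_3 = (3, 6, 6).
A_1A_2 × A_1A_3 = (0, 0, 0).
The cross product vanishes, so the three points are collinear.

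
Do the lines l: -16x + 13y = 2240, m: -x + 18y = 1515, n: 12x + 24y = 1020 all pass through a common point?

Yes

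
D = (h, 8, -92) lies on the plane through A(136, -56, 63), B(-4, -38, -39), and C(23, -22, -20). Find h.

The plane through A, B, C has equation 1974x − 94y − 2726z = 101990.
Substituting D: (1974)h + (250040) = 101990, so h = -75.

-75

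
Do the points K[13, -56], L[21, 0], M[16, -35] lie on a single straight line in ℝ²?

Yes

KL = (8, 56), KM = (3, 21).
Twice the signed area of △KLM is (8)(21) − (56)(3) = 0.
The triangle is degenerate (zero area), so the points are collinear.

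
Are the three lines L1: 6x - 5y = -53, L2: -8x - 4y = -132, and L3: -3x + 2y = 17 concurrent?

Yes

Intersecting L1 and L2: solving the 2×2 system gives (x, y) = (7, 19).
Substitute into L3: (-3)(7) + (2)(19) = 17.
This equals 17, so (7, 19) lies on all three lines and they are concurrent.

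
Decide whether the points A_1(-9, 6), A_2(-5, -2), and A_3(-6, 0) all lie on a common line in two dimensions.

Yes

A_1A_2 = (4, -8), A_1A_3 = (3, -6).
Twice the signed area of △A_1A_2A_3 is (4)(-6) − (-8)(3) = 0.
The triangle is degenerate (zero area), so the points are collinear.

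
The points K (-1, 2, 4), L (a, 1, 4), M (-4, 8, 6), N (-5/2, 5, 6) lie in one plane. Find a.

-1/2

Coplanarity ⇔ det[KL; KM; KN] = 0.
Expanding, this is linear in a: (6)a + (3) = 0.
So a = -1/2.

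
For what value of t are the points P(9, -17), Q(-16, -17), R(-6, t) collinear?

Collinearity: (R − P) must be parallel to (Q − P) = (-25, 0).
Cross-multiplying the components: (t − (-17))·(-25) = (-15)·(0).
Solving gives t = -17.

-17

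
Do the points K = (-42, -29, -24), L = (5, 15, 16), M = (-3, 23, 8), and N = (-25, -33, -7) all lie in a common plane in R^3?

No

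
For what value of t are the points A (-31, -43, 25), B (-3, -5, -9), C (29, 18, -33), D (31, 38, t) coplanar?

The points are coplanar iff AB · (AC × AD) = 0.
Expanding, this is linear in t: (-572)t + (-27456) = 0.
So t = -48.

-48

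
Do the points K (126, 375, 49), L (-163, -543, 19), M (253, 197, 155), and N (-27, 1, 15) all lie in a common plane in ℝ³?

No

The four points are coplanar iff the 3×3 determinant with rows KL, KM, KN is zero.
Rows: (-289, -918, -30), (127, -178, 106), (-153, -374, -34).
Expanding along the first row: (-289)(45696) − (-918)(11900) + (-30)(-74732) = -39984.
Nonzero ⇒ not coplanar.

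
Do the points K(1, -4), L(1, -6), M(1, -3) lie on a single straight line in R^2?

Yes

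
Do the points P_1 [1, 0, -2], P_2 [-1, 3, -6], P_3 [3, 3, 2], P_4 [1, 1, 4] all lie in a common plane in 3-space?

No

The four points are coplanar iff the 3×3 determinant with rows P_1P_2, P_1P_3, P_1P_4 is zero.
Rows: (-2, 3, -4), (2, 3, 4), (0, 1, 6).
Expanding along the first row: (-2)(14) − (3)(12) + (-4)(2) = -72.
Nonzero ⇒ not coplanar.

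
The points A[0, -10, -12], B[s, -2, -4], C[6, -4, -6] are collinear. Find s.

8

Collinearity requires AB × AC = 0; each component is linear in s.
The y-component gives (-6)s + (48) = 0, so s = 8.
The remaining components then also vanish.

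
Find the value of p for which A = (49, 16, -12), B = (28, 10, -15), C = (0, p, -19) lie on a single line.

Collinearity requires AB × AC = 0; each component is linear in p.
The x-component gives (3)p + (-6) = 0, so p = 2.
The remaining components then also vanish.

2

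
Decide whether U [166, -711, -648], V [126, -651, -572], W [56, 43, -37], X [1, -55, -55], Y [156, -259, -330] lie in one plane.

No

The plane through U, V, W has normal n = UV × UW = (-20644, 16080, -23560) and equation n·P = 407096.
Checking the remaining points: n·X = 390756, n·Y = 389616.
Since n·X = 390756 ≠ 407096, X is off the plane and the points are not all coplanar.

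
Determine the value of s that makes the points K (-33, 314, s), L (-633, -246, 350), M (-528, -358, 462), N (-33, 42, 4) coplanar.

Coplanarity ⇔ det[KL; KM; KN] = 0.
Expanding, this is linear in s: (-97440)s + (-27770400) = 0.
So s = -285.

-285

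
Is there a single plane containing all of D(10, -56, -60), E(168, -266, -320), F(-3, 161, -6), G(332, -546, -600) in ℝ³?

Yes

With D as base: DE = (158, -210, -260), DF = (-13, 217, 54), DG = (322, -490, -540).
DF × DG = (-90720, 10368, -63504).
DE · (DF × DG) = 0.
The scalar triple product vanishes, so the four points are coplanar.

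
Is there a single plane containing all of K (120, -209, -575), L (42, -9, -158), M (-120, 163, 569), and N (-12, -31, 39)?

With K as base: KL = (-78, 200, 417), KM = (-240, 372, 1144), KN = (-132, 178, 614).
KM × KN = (24776, -3648, 6384).
KL · (KM × KN) = 0.
The scalar triple product vanishes, so the four points are coplanar.

Yes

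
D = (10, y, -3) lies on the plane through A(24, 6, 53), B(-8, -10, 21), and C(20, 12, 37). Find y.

The plane through A, B, C has equation 448x − 384y − 256z = -5120.
Substituting D: (-384)y + (5248) = -5120, so y = 27.

27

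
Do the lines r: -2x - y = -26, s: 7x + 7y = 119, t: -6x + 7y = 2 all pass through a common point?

Yes

Lines aᵢx + bᵢy = cᵢ with pairwise distinct directions are concurrent exactly when det[aᵢ bᵢ cᵢ] = 0.
Here the determinant is 0.
It vanishes, so the lines are concurrent at (9, 8).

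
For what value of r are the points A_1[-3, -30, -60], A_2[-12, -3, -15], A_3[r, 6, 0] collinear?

-15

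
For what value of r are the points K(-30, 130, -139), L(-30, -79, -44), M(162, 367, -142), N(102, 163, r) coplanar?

-82

Normal to plane KLM: n = (-21888, 18240, 40128); plane equation n·P = -2549952.
Requiring n·N = -2549952: (40128)r + (740544) = -2549952.
So r = -82.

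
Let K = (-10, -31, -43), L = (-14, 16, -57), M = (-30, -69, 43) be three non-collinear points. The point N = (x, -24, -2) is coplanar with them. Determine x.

The plane through K, L, M has equation 3510x + 624y + 1092z = -101400.
Substituting N: (3510)x + (-17160) = -101400, so x = -24.

-24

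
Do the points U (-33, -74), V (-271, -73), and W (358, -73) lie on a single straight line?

No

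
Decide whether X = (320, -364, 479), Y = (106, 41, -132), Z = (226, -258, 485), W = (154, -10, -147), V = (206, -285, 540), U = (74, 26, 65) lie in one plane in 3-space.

The plane through X, Y, Z has normal n = XY × XZ = (67196, 58718, 15386) and equation n·P = 7499262.
Checking the remaining points: n·W = 7499262, n·V = 5416186, n·U = 7499262.
Since n·V = 5416186 ≠ 7499262, V is off the plane and the points are not all coplanar.

No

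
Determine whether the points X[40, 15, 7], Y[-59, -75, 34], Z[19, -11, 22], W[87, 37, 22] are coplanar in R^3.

Yes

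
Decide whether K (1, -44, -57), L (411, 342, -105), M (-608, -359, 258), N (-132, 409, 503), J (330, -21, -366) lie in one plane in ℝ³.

No

The plane through K, L, M has normal n = KL × KM = (106470, -99918, 105924) and equation n·P = -1534806.
Checking the remaining points: n·N = -1640730, n·J = -1534806.
Since n·N = -1640730 ≠ -1534806, N is off the plane and the points are not all coplanar.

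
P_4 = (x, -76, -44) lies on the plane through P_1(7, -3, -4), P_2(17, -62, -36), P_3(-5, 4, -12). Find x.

19

Coplanarity requires P_1P_2 · (P_1P_3 × P_1P_4) = 0.
P_1P_2 = (10, -59, -32), P_1P_3 = (-12, 7, -8); the triple product is linear in x with coefficient 696 and constant term -13224.
Setting it to zero: x = 19.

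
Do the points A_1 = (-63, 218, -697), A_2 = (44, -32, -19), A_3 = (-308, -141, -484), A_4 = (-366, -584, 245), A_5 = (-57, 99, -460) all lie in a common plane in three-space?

The plane through A_1, A_2, A_3 has normal n = A_1A_2 × A_1A_3 = (190152, -188901, -99663) and equation n·P = 16305117.
Checking the remaining points: n·A_4 = 16305117, n·A_5 = 16305117.
All equal 16305117, so all 5 points lie in one plane.

Yes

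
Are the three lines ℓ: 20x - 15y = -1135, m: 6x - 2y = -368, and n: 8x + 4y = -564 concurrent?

Yes

Lines aᵢx + bᵢy = cᵢ with pairwise distinct directions are concurrent exactly when det[aᵢ bᵢ cᵢ] = 0.
Here the determinant is 0.
It vanishes, so the lines are concurrent at (-65, -11).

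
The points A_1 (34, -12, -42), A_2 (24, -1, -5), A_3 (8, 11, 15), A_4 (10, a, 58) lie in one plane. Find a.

16

The points are coplanar iff A_1A_2 · (A_1A_3 × A_1A_4) = 0.
Expanding, this is linear in a: (-392)a + (6272) = 0.
So a = 16.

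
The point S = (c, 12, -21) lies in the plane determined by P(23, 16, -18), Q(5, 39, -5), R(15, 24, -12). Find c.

Coplanarity requires PQ · (PR × PS) = 0.
PQ = (-18, 23, 13), PR = (-8, 8, 6); the triple product is linear in c with coefficient 34 and constant term -918.
Setting it to zero: c = 27.

27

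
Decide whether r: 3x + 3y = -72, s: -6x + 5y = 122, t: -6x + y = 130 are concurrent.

Yes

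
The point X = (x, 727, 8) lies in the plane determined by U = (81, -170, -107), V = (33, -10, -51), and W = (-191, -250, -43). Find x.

The plane through U, V, W has equation 14720x − 12160y + 47360z = -1808000.
Substituting X: (14720)x + (-8461440) = -1808000, so x = 452.

452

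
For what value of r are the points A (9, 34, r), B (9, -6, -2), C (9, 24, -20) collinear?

-26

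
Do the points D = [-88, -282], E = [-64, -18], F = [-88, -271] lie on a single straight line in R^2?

No

DE = (24, 264), DF = (0, 11).
Twice the signed area of △DEF is (24)(11) − (264)(0) = 264.
The area is nonzero, so the three points are not collinear.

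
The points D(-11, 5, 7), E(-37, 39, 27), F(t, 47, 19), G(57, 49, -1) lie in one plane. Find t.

Coplanarity ⇔ det[DE; DF; DG] = 0.
Expanding, this is linear in t: (1152)t + (5760) = 0.
So t = -5.

-5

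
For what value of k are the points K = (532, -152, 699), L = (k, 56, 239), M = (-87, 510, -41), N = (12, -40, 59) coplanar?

154

Coplanarity ⇔ det[KL; KM; KN] = 0.
Expanding, this is linear in k: (-340800)k + (52483200) = 0.
So k = 154.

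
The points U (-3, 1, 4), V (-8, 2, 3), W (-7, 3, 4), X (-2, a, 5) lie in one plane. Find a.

Normal to plane UVW: n = (2, 4, -6); plane equation n·P = -26.
Requiring n·X = -26: (4)a + (-34) = -26.
So a = 2.

2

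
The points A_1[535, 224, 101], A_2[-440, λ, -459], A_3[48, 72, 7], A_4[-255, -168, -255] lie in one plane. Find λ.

Normal to plane A_1A_3A_4: n = (17264, -99112, 70824); plane equation n·P = -5811624.
Requiring n·A_2 = -5811624: (-99112)λ + (-40104376) = -5811624.
So λ = -346.

-346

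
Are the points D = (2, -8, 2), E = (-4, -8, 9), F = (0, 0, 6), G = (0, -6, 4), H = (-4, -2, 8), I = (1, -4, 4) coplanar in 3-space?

The plane through D, E, F has normal n = DE × DF = (-56, 10, -48) and equation n·P = -288.
Checking the remaining points: n·G = -252, n·H = -180, n·I = -288.
Since n·G = -252 ≠ -288, G is off the plane and the points are not all coplanar.

No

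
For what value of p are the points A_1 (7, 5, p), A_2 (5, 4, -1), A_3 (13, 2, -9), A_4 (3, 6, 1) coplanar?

-3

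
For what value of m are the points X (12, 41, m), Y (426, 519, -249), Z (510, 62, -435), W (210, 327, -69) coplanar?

Coplanarity ⇔ det[XY; XZ; XW] = 0.
Expanding, this is linear in m: (114840)m + (-8268480) = 0.
So m = 72.

72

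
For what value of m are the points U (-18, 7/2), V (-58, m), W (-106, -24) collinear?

-9

Collinearity: (V − U) must be parallel to (W − U) = (-88, -55/2).
Cross-multiplying the components: (m − 7/2)·(-88) = (-40)·(-55/2).
Solving gives m = -9.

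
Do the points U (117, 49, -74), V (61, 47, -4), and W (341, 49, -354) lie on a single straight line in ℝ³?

UV = (-56, -2, 70), UW = (224, 0, -280).
Comparing components 2 and 3: (-2)(-280) − (70)(0) = 560 ≠ 0, so UV and UW are not parallel and the points are not collinear.

No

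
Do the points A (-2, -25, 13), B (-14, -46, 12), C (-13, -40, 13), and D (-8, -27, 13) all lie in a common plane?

With A as base: AB = (-12, -21, -1), AC = (-11, -15, 0), AD = (-6, -2, 0).
AC × AD = (0, 0, -68).
AB · (AC × AD) = 68.
Since 68 ≠ 0, the four points are not coplanar.

No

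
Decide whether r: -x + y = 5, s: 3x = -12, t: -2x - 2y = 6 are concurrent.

Yes

The three lines meet at one point iff the augmented coefficient matrix [aᵢ bᵢ cᵢ] has rank < 3, i.e. its determinant vanishes.
Here the determinant is 0.
It vanishes, so the lines are concurrent at (-4, 1).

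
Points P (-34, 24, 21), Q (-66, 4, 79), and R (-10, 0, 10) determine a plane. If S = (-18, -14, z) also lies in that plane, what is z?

32

Coplanarity requires PQ · (PR × PS) = 0.
PQ = (-32, -20, 58), PR = (24, -24, -11); the triple product is linear in z with coefficient 1248 and constant term -39936.
Setting it to zero: z = 32.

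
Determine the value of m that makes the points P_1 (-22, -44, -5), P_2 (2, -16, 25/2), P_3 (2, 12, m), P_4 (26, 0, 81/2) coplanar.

The points are coplanar iff P_1P_2 · (P_1P_3 × P_1P_4) = 0.
Expanding, this is linear in m: (288)m + (3456) = 0.
So m = -12.

-12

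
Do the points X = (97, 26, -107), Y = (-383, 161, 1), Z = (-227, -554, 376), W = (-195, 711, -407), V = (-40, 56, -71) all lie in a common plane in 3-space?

No

The plane through X, Y, Z has normal n = XY × XZ = (127845, 196848, 322140) and equation n·P = -16949967.
Checking the remaining points: n·W = -16081827, n·V = -16962252.
Since n·W = -16081827 ≠ -16949967, W is off the plane and the points are not all coplanar.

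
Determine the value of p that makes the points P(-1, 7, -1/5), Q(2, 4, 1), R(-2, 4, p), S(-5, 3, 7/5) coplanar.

1

Coplanarity ⇔ det[PQ; PR; PS] = 0.
Expanding, this is linear in p: (24)p + (-24) = 0.
So p = 1.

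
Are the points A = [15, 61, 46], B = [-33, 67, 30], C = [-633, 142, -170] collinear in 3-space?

AB = (-48, 6, -16), AC = (-648, 81, -216).
Each component of AC is 27/2 times the corresponding component of AB, so AC = 27/2·AB and the points are collinear.

Yes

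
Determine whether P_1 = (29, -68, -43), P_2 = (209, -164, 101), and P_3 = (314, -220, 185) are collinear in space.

Yes

P_1P_2 = (180, -96, 144), P_1P_3 = (285, -152, 228).
P_1P_2 × P_1P_3 = (0, 0, 0).
The cross product vanishes, so the three points are collinear.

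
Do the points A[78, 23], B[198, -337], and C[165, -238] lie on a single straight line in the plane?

AB = (120, -360), AC = (87, -261).
Twice the signed area of △ABC is (120)(-261) − (-360)(87) = 0.
The triangle is degenerate (zero area), so the points are collinear.

Yes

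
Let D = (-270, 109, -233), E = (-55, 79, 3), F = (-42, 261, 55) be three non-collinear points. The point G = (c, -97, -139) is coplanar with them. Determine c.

The plane through D, E, F has equation −44512x − 8112y + 39520z = 1925872.
Substituting G: (-44512)c + (-4706416) = 1925872, so c = -149.

-149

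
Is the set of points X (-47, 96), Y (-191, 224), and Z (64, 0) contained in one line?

XY = (-144, 128), XZ = (111, -96).
det[XY; XZ] = (-144)(-96) − (128)(111) = -384.
The determinant is nonzero, so they are not collinear.

No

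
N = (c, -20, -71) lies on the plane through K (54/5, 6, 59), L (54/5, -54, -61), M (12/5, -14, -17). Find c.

The plane through K, L, M has equation 2160x + 1008y − 504z = -360.
Substituting N: (2160)c + (15624) = -360, so c = -37/5.

-37/5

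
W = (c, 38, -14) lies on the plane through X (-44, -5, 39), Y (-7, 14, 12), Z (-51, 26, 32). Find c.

25

A normal to the plane is n = XY × XZ = (704, 448, 1280).
W lies in the plane iff n · XW = 0.
This gives (704)c + (-17600) = 0, so c = 25.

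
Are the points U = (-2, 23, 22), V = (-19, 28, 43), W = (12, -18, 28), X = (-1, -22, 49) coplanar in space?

A normal to the plane through U, V, W is n = UV × UW = (891, 396, 627).
The plane has equation n·P = 21120. For X: n·X = 21120.
Equal, so X lies in the plane and all four are coplanar.

Yes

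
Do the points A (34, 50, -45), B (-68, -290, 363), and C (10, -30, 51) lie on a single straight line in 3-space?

AB = (-102, -340, 408), AC = (-24, -80, 96).
Each component of AC is 4/17 times the corresponding component of AB, so AC = 4/17·AB and the points are collinear.

Yes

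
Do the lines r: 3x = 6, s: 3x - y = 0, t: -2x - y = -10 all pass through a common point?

Yes

Intersecting r and s: solving the 2×2 system gives (x, y) = (2, 6).
Substitute into t: (-2)(2) + (-1)(6) = -10.
This equals -10, so (2, 6) lies on all three lines and they are concurrent.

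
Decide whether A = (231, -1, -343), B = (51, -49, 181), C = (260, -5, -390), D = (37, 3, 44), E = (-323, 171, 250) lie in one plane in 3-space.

Yes

The plane through A, B, C has normal n = AB × AC = (4352, 6736, 2112) and equation n·P = 274160.
Checking the remaining points: n·D = 274160, n·E = 274160.
All equal 274160, so all 5 points lie in one plane.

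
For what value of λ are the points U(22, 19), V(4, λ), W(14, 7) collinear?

-8

The three points are collinear iff det[UV; UW] = 0.
This determinant is linear in λ: (8)λ + (64) = 0, so λ = -8.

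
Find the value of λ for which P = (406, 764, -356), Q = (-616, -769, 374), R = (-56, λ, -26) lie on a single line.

Collinearity requires PQ × PR = 0; each component is linear in λ.
The x-component gives (-730)λ + (51830) = 0, so λ = 71.
The remaining components then also vanish.

71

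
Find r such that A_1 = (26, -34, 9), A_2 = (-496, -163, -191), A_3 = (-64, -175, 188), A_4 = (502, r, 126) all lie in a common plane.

120

Normal to plane A_1A_2A_3: n = (-51291, 111438, 61992); plane equation n·P = -4564530.
Requiring n·A_4 = -4564530: (111438)r + (-17937090) = -4564530.
So r = 120.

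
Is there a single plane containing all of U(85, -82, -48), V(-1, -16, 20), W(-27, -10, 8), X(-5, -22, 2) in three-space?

With U as base: UV = (-86, 66, 68), UW = (-112, 72, 56), UX = (-90, 60, 50).
UW × UX = (240, 560, -240).
UV · (UW × UX) = 0.
The scalar triple product vanishes, so the four points are coplanar.

Yes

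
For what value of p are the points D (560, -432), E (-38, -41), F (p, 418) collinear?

Collinearity: (F − D) must be parallel to (E − D) = (-598, 391).
Cross-multiplying the components: (p − 560)·(391) = (850)·(-598).
Solving gives p = -740.

-740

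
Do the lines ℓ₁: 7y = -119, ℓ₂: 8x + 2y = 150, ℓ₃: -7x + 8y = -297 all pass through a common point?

The three lines meet at one point iff the augmented coefficient matrix [aᵢ bᵢ cᵢ] has rank < 3, i.e. its determinant vanishes.
Here the determinant is 0.
It vanishes, so the lines are concurrent at (23, -17).

Yes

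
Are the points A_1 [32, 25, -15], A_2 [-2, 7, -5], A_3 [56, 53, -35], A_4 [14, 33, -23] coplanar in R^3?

No

The four points are coplanar iff the 3×3 determinant with rows A_1A_2, A_1A_3, A_1A_4 is zero.
Rows: (-34, -18, 10), (24, 28, -20), (-18, 8, -8).
Expanding along the first row: (-34)(-64) − (-18)(-552) + (10)(696) = -800.
Nonzero ⇒ not coplanar.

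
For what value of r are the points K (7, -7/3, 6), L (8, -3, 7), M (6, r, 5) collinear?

-5/3

Direction KL = (1, -2/3, 1). From the x-coordinate of M, the parameter along the line is τ = (6 − 7)/1 = -1.
Then r = (-7/3) + (-1)·(-2/3) = -5/3.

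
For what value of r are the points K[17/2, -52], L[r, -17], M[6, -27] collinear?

The three points are collinear iff det[KL; KM] = 0.
This determinant is linear in r: (25)r + (-125) = 0, so r = 5.

5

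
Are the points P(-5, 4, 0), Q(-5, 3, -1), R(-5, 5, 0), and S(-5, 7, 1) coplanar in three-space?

Yes

With P as base: PQ = (0, -1, -1), PR = (0, 1, 0), PS = (0, 3, 1).
PR × PS = (1, 0, 0).
PQ · (PR × PS) = 0.
The scalar triple product vanishes, so the four points are coplanar.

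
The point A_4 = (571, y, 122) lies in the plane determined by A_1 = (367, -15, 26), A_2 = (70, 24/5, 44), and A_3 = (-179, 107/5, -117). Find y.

-143/5

The plane through A_1, A_2, A_3 has equation −(17433/5)x − 52299y = -2475486/5.
Substituting A_4: (-52299)y + (-9954243/5) = -2475486/5, so y = -143/5.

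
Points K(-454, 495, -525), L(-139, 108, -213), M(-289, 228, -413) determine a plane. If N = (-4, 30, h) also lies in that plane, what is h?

-9

A normal to the plane is n = KL × KM = (39960, 16200, -20250).
N lies in the plane iff n · KN = 0.
This gives (-20250)h + (-182250) = 0, so h = -9.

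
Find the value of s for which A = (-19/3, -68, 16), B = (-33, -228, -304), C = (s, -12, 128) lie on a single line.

3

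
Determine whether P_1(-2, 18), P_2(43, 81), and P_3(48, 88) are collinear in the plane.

Yes

P_1P_2 = (45, 63), P_1P_3 = (50, 70).
Twice the signed area of △P_1P_2P_3 is (45)(70) − (63)(50) = 0.
The triangle is degenerate (zero area), so the points are collinear.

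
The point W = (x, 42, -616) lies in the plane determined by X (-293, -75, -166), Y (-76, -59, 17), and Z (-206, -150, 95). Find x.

A normal to the plane is n = XY × XZ = (17901, -40716, -17667).
W lies in the plane iff n · XW = 0.
This gives (17901)x + (8431371) = 0, so x = -471.

-471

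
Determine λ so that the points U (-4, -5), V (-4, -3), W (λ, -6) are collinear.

-4

The three points are collinear iff det[UV; UW] = 0.
This determinant is linear in λ: (-2)λ + (-8) = 0, so λ = -4.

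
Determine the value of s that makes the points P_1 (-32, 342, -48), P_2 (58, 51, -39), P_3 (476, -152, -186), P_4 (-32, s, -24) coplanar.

The points are coplanar iff P_1P_2 · (P_1P_3 × P_1P_4) = 0.
Expanding, this is linear in s: (16992)s + (-3330432) = 0.
So s = 196.

196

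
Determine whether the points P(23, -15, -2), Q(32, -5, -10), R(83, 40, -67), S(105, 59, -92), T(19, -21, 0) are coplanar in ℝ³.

Yes

The plane through P, Q, R has normal n = PQ × PR = (-210, 105, -105) and equation n·X = -6195.
Checking the remaining points: n·S = -6195, n·T = -6195.
All equal -6195, so all 5 points lie in one plane.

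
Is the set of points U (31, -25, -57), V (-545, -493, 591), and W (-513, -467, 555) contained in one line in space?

Yes

UV = (-576, -468, 648), UW = (-544, -442, 612).
Each component of UW is 17/18 times the corresponding component of UV, so UW = 17/18·UV and the points are collinear.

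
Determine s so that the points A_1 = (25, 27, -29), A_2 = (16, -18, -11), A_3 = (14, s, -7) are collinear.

-28

Direction A_1A_2 = (-9, -45, 18). From the x-coordinate of A_3, the parameter along the line is τ = (14 − 25)/(-9) = 11/9.
Then s = 27 + 11/9·(-45) = -28.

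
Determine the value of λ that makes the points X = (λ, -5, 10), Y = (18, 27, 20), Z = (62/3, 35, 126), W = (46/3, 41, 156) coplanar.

206/3

The points are coplanar iff XY · (XZ × XW) = 0.
Expanding, this is linear in λ: (396)λ + (-27192) = 0.
So λ = 206/3.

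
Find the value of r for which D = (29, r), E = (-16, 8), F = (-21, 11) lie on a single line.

-19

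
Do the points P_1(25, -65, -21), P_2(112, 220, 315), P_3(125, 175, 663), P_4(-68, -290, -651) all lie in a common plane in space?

Yes

With P_1 as base: P_1P_2 = (87, 285, 336), P_1P_3 = (100, 240, 684), P_1P_4 = (-93, -225, -630).
P_1P_3 × P_1P_4 = (2700, -612, -180).
P_1P_2 · (P_1P_3 × P_1P_4) = 0.
The scalar triple product vanishes, so the four points are coplanar.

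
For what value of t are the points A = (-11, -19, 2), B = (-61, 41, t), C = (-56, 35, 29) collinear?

Collinearity requires AB × AC = 0; each component is linear in t.
The x-component gives (-54)t + (1728) = 0, so t = 32.
The remaining components then also vanish.

32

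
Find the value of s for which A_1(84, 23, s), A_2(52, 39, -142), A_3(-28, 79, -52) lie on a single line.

-178

Direction A_2A_3 = (-80, 40, 90). From the x-coordinate of A_1, the parameter along the line is τ = (84 − 52)/(-80) = -2/5.
Then s = (-142) + (-2/5)·(90) = -178.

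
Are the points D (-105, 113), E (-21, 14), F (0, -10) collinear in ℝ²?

No

DE = (84, -99), DF = (105, -123).
Twice the signed area of △DEF is (84)(-123) − (-99)(105) = 63.
The area is nonzero, so the three points are not collinear.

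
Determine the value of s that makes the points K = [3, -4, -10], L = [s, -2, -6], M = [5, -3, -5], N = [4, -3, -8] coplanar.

The points are coplanar iff KL · (KM × KN) = 0.
Expanding, this is linear in s: (-3)s + (15) = 0.
So s = 5.

5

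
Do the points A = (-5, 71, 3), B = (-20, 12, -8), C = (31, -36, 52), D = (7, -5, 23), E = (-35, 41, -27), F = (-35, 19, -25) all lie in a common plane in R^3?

The plane through A, B, C has normal n = AB × AC = (-4068, 339, 3729) and equation n·P = 55596.
Checking the remaining points: n·D = 55596, n·E = 55596, n·F = 55596.
All equal 55596, so all 6 points lie in one plane.

Yes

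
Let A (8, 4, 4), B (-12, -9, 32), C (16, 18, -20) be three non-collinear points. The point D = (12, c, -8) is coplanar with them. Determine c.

The plane through A, B, C has equation −80x − 256y − 176z = -2368.
Substituting D: (-256)c + (448) = -2368, so c = 11.

11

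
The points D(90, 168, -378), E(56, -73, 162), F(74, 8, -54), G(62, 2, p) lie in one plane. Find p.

18

Coplanarity ⇔ det[DE; DF; DG] = 0.
Expanding, this is linear in p: (1584)p + (-28512) = 0.
So p = 18.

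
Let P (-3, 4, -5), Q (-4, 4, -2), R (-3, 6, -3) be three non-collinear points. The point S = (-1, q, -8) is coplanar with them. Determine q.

7

Coplanarity requires PQ · (PR × PS) = 0.
PQ = (-1, 0, 3), PR = (0, 2, 2); the triple product is linear in q with coefficient 2 and constant term -14.
Setting it to zero: q = 7.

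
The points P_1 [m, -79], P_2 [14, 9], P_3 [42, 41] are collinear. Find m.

-63

Collinearity: (P_1 − P_2) must be parallel to (P_3 − P_2) = (28, 32).
Cross-multiplying the components: (m − 14)·(32) = (-88)·(28).
Solving gives m = -63.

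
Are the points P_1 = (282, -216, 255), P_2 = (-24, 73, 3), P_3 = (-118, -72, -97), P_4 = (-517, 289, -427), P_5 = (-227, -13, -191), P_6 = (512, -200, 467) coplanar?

The plane through P_1, P_2, P_3 has normal n = P_1P_2 × P_1P_3 = (-65440, -6912, 71536) and equation n·P = 1280592.
Checking the remaining points: n·P_4 = 1289040, n·P_5 = 1281360, n·P_6 = 1284432.
Since n·P_4 = 1289040 ≠ 1280592, P_4 is off the plane and the points are not all coplanar.

No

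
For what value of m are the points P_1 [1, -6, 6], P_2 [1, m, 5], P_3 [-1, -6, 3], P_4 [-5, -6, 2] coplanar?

-6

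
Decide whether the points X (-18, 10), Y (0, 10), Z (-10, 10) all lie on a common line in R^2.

Yes

XY = (18, 0), XZ = (8, 0).
Checking proportionality: XZ = 4/9·XY, so the vectors are parallel and the points are collinear.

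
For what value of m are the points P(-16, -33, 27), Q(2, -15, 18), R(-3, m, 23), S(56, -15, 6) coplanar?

-29

Coplanarity ⇔ det[PQ; PR; PS] = 0.
Expanding, this is linear in m: (270)m + (7830) = 0.
So m = -29.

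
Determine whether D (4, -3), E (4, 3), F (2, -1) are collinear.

DE = (0, 6), DF = (-2, 2).
If collinear, DF would be a scalar multiple of DE. But (0)·(2) ≠ (6)·(-2) (difference 12), so they are not parallel; the points are not collinear.

No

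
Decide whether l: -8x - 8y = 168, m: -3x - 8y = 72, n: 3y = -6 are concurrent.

No

Intersecting l and m: solving the 2×2 system gives (x, y) = (-96/5, -9/5).
Substitute into n: (0)(-96/5) + (3)(-9/5) = -27/5.
But n requires -6 ≠ -27/5, so the three lines have no common point.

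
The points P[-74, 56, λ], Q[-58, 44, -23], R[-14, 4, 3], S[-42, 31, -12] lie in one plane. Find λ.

-35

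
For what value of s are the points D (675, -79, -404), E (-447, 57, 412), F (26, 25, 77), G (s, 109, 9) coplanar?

The points are coplanar iff DE · (DF × DG) = 0.
Expanding, this is linear in s: (-19448)s + (3286712) = 0.
So s = 169.

169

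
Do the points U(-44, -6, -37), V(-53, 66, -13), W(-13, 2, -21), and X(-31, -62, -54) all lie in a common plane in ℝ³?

A normal to the plane through U, V, W is n = UV × UW = (960, 888, -2304).
The plane has equation n·P = 37680. For X: n·X = 39600.
39600 ≠ 37680, so X is off the plane.

No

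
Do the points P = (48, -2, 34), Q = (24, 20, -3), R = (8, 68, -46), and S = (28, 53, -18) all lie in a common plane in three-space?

The four points are coplanar iff the 3×3 determinant with rows PQ, PR, PS is zero.
Rows: (-24, 22, -37), (-40, 70, -80), (-20, 55, -52).
Expanding along the first row: (-24)(760) − (22)(480) + (-37)(-800) = 800.
Nonzero ⇒ not coplanar.

No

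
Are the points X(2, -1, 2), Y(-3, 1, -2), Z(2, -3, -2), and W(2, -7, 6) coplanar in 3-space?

With X as base: XY = (-5, 2, -4), XZ = (0, -2, -4), XW = (0, -6, 4).
XZ × XW = (-32, 0, 0).
XY · (XZ × XW) = 160.
Since 160 ≠ 0, the four points are not coplanar.

No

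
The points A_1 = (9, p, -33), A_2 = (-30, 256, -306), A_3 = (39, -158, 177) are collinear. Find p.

Collinearity requires A_1A_2 × A_1A_3 = 0; each component is linear in p.
The x-component gives (-483)p + (10626) = 0, so p = 22.
The remaining components then also vanish.

22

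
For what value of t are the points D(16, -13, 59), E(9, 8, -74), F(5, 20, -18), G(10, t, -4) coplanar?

Normal to plane DEF: n = (2772, 924, 0); plane equation n·P = 32340.
Requiring n·G = 32340: (924)t + (27720) = 32340.
So t = 5.

5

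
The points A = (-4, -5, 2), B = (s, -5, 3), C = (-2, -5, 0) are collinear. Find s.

Direction AC = (2, 0, -2). From the z-coordinate of B, the parameter along the line is τ = (3 − 2)/(-2) = -1/2.
Then s = (-4) + (-1/2)·(2) = -5.

-5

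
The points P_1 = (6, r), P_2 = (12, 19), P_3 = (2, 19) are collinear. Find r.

Collinearity: (P_1 − P_2) must be parallel to (P_3 − P_2) = (-10, 0).
Cross-multiplying the components: (r − 19)·(-10) = (-6)·(0).
Solving gives r = 19.

19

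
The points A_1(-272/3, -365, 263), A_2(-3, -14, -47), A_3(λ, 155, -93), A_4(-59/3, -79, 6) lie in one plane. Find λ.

148/3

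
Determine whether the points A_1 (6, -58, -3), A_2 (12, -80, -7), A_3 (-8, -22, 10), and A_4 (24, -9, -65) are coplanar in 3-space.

With A_1 as base: A_1A_2 = (6, -22, -4), A_1A_3 = (-14, 36, 13), A_1A_4 = (18, 49, -62).
A_1A_3 × A_1A_4 = (-2869, -634, -1334).
A_1A_2 · (A_1A_3 × A_1A_4) = 2070.
Since 2070 ≠ 0, the four points are not coplanar.

No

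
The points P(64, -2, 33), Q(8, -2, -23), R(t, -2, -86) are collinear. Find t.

-55

Collinearity requires PQ × PR = 0; each component is linear in t.
The y-component gives (-56)t + (-3080) = 0, so t = -55.
The remaining components then also vanish.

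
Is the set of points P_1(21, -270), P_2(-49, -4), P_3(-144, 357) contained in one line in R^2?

P_1P_2 = (-70, 266), P_1P_3 = (-165, 627).
det[P_1P_2; P_1P_3] = (-70)(627) − (266)(-165) = 0.
The determinant is zero, so the points are collinear.

Yes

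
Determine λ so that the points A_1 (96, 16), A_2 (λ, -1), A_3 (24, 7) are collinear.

-40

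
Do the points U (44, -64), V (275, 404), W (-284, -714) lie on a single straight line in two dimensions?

No

UV = (231, 468), UW = (-328, -650).
If collinear, UW would be a scalar multiple of UV. But (231)·(-650) ≠ (468)·(-328) (difference 3354), so they are not parallel; the points are not collinear.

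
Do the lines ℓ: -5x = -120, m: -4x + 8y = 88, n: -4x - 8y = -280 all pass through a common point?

Yes

Intersecting ℓ and m: solving the 2×2 system gives (x, y) = (24, 23).
Substitute into n: (-4)(24) + (-8)(23) = -280.
This equals -280, so (24, 23) lies on all three lines and they are concurrent.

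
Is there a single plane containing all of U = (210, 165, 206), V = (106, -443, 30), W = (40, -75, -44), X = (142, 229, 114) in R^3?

With U as base: UV = (-104, -608, -176), UW = (-170, -240, -250), UX = (-68, 64, -92).
UW × UX = (38080, 1360, -27200).
UV · (UW × UX) = 0.
The scalar triple product vanishes, so the four points are coplanar.

Yes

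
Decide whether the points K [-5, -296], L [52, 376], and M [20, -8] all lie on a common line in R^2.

No

KL = (57, 672), KM = (25, 288).
det[KL; KM] = (57)(288) − (672)(25) = -384.
The determinant is nonzero, so they are not collinear.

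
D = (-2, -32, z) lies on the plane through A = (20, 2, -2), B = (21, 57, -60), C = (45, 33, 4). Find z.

0

The plane through A, B, C has equation 2128x − 1456y − 1344z = 42336.
Substituting D: (-1344)z + (42336) = 42336, so z = 0.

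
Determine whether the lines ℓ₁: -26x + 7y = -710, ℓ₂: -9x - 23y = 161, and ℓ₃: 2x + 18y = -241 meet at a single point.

No

The three lines meet at one point iff the augmented coefficient matrix [aᵢ bᵢ cᵢ] has rank < 3, i.e. its determinant vanishes.
Here the determinant is 661.
Nonzero, so no common point exists.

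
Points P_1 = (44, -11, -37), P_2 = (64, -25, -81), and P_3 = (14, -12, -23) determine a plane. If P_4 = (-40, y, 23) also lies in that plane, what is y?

Coplanarity requires P_1P_2 · (P_1P_3 × P_1P_4) = 0.
P_1P_2 = (20, -14, -44), P_1P_3 = (-30, -1, 14); the triple product is linear in y with coefficient 1040 and constant term 5200.
Setting it to zero: y = -5.

-5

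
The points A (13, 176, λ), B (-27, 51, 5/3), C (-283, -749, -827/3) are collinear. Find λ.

Direction BC = (-256, -800, -832/3). From the x-coordinate of A, the parameter along the line is τ = (13 − (-27))/(-256) = -5/32.
Then λ = 5/3 + (-5/32)·(-832/3) = 45.

45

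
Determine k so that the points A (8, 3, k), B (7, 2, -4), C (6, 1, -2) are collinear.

-6

Direction BC = (-1, -1, 2). From the x-coordinate of A, the parameter along the line is τ = (8 − 7)/(-1) = -1.
Then k = (-4) + (-1)·(2) = -6.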